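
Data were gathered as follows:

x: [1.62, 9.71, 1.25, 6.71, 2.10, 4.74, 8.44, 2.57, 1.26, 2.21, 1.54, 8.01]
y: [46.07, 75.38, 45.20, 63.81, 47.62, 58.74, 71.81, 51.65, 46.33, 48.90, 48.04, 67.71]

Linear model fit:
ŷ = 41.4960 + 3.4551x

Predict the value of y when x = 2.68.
ŷ = 50.7557

To predict y for x = 2.68, substitute into the regression equation:

ŷ = 41.4960 + 3.4551 × 2.68
ŷ = 41.4960 + 9.2597
ŷ = 50.7557

This is a point prediction; actual observations scatter around it by roughly the residual standard deviation.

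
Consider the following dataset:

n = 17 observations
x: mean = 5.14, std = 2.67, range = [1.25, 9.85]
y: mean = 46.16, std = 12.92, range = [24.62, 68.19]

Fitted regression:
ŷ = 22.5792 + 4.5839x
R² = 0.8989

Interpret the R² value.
About 89.89% of the variability in y is accounted for by the regression on x (R² = 0.8989) — a strong linear fit.

R² = 1 − SS_res/SS_tot compares the residual scatter to the total scatter of y about its mean.

Here R² = 0.8989:
- Explained: 89.89% of the variation in y
- Unexplained (residual): 100% − 89.89% = 10.11%
- Rule of thumb (below 0.3 weak; 0.3 to below 0.7 moderate; 0.7 and above strong) → strong

Equivalently, for simple linear regression R² = r², so |r| = √0.8989 ≈ 0.9481.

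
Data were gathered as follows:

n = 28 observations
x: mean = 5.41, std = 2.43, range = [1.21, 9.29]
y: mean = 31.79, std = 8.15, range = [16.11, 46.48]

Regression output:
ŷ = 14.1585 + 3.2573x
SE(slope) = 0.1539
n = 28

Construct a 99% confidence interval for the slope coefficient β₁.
The 99% CI for β₁ is (2.8297, 3.6849)

Confidence interval for the slope:

The 99% CI for β₁ is: β̂₁ ± t*(α/2, n-2) × SE(β̂₁)

Step 1: Find critical t-value
- Confidence level = 0.99
- Degrees of freedom = n - 2 = 28 - 2 = 26
- t*(α/2, 26) = 2.7787

Step 2: Calculate margin of error
Margin = 2.7787 × 0.1539 = 0.4276

Step 3: Construct interval
CI = 3.2573 ± 0.4276
CI = (2.8297, 3.6849)

Interpretation: each one-unit increase in x is associated with a change in mean y of between 2.8297 and 3.6849, with 99% confidence.
Both endpoints are positive, so the data support a genuinely positive slope at this confidence level.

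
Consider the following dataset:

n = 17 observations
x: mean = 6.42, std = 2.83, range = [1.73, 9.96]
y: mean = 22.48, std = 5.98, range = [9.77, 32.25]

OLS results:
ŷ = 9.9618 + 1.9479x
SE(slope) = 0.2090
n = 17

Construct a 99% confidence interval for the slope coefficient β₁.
The 99% CI for β₁ is (1.3320, 2.5638)

Confidence interval for the slope:

The 99% CI for β₁ is: β̂₁ ± t*(α/2, n-2) × SE(β̂₁)

Step 1: Find critical t-value
- Confidence level = 0.99
- Degrees of freedom = n - 2 = 17 - 2 = 15
- t*(α/2, 15) = 2.9467

Step 2: Calculate margin of error
Margin = 2.9467 × 0.2090 = 0.6159

Step 3: Construct interval
CI = 1.9479 ± 0.6159
CI = (1.3320, 2.5638)

Interpretation: each one-unit increase in x is associated with a change in mean y of between 1.3320 and 2.5638, with 99% confidence.
Both endpoints are positive, so the data support a genuinely positive slope at this confidence level.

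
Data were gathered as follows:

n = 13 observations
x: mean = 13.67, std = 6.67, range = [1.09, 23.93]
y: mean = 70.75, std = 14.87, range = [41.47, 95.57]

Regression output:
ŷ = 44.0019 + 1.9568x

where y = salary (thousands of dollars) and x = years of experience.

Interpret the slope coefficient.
An increase of one year in experience is associated with a 1.9568 thousand dollars increase in predicted salary.

The slope coefficient β₁ = 1.9568 represents the marginal effect of experience on salary.

Interpretation:
- Experience up by 1 year → predicted salary increases by 1.9568 thousand dollars
- This is a linear approximation: the same per-unit change is assumed across the whole observed x range
- The slope describes association in these data, not necessarily a causal effect

(β₀ = 44.0019 is the fitted value at x = 0 and is not part of the slope interpretation.)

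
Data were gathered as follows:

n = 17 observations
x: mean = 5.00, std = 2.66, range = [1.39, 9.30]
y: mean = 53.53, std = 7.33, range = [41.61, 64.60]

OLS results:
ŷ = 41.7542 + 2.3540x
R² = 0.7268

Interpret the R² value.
R² = 0.7268 means 72.68% of the variation in y is explained by the linear relationship with x. This indicates a strong fit.

The coefficient of determination R² is the fraction of the total variation in y that the fitted line accounts for.

Here R² = 0.7268:
- Explained: 72.68% of the variation in y
- Unexplained (residual): 100% − 72.68% = 27.32%
- Rule of thumb (below 0.3 weak; 0.3 to below 0.7 moderate; 0.7 and above strong) → strong

Equivalently, for simple linear regression R² = r², so |r| = √0.7268 ≈ 0.8525.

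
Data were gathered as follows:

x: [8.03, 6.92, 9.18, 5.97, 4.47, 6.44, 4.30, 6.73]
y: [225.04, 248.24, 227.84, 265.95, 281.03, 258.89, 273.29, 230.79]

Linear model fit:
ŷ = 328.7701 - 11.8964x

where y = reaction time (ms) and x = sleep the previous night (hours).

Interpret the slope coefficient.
On average, reaction time is about 11.8964 ms lower for every extra hour of sleep.

The slope coefficient β₁ = -11.8964 represents the marginal effect of sleep on reaction time.

Interpretation:
- Sleep up by 1 hour → predicted reaction time decreases by 11.8964 ms
- The effect is assumed constant over the observed range of x (linearity)

(β₀ = 328.7701 is the fitted value at x = 0 and is not part of the slope interpretation.)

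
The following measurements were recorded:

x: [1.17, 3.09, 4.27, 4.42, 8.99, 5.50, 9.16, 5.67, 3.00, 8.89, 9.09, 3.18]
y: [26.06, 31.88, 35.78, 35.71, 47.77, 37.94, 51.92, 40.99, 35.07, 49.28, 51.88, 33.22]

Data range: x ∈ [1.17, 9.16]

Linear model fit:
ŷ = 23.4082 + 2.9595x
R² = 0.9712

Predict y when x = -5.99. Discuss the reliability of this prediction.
ŷ = 5.6808 (extrapolation — x = -5.99 lies outside [1.17, 9.16], so reliability is low).

Prediction calculation:
ŷ = 23.4082 + 2.9595 × (-5.99)
ŷ = 5.6808

Reliability:
- Data range: x ∈ [1.17, 9.16]
- Prediction point: x = -5.99 is 7.16 units below the observed range → this is EXTRAPOLATION, not interpolation

Why that matters here:
- The linear relationship may not hold outside the observed range
- Real relationships often flatten, saturate, or turn nonlinear at extremes
- There are no observations near this x to validate the fitted line there

A defensible statement: 'if the linear trend continued to x = -5.99, y would be about 5.6808' — the premise is untested.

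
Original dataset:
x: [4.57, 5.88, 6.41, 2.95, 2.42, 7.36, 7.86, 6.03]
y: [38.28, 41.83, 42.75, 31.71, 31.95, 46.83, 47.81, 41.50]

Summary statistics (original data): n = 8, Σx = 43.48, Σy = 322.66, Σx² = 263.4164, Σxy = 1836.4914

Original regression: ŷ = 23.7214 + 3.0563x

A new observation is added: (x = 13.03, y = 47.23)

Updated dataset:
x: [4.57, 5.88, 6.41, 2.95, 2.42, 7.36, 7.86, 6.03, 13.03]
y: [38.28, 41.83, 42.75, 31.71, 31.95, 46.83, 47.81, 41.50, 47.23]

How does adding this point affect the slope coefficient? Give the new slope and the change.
New slope β₁ = 1.6510 versus 3.0563 before: a change of -1.4053 (-46.0%).

x = 13.03 lies well outside the original x-range [2.42, 7.86] (x̄ ≈ 5.44), so this observation has high leverage and can move the slope substantially.

Step 1: Update the sums with the new point (n goes from 8 to 9)
Σx  = 43.48 + 13.03 = 56.51
Σy  = 322.66 + 47.23 = 369.89
Σx² = 263.4164 + 13.03² = 263.4164 + 169.7809 = 433.1973
Σxy = 1836.4914 + 13.03×47.23 = 1836.4914 + 615.4069 = 2451.8983

Step 2: Recompute the slope with b₁ = (nΣxy − ΣxΣy) / (nΣx² − (Σx)²)
Numerator   = 9×2451.8983 − 56.51×369.89 = 22067.0847 − 20902.4839 = 1164.6008
Denominator = 9×433.1973 − 56.51² = 3898.7757 − 3193.3801 = 705.3956
b₁(new) = 1164.6008 / 705.3956 = 1.6510

(Same formula on the original sums: (8×1836.4914 − 43.48×322.66) / (8×263.4164 − 43.48²) = 662.6744 / 216.8208 = 3.0563, matching the given fit.)

Step 3: Change in slope
Δβ₁ = 1.6510 − 3.0563 = -1.4053
Relative change = -1.4053 / 3.0563 × 100% = -46.0%
→ the slope decreases when the point is added.

A high-leverage point only changes the slope if it is off the original line; here y = 47.23 is below the original trend, so the slope decreases.
In practice: refit with and without it and report both if conclusions differ; investigate whether it comes from the same population as the rest of the sample.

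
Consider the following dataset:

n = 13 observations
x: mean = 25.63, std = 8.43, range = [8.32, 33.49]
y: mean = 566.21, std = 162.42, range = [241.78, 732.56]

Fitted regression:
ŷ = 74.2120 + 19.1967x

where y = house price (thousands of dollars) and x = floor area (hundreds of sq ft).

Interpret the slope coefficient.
An increase of one hundred sq ft in floor area is associated with a 19.1967 thousand dollars increase in predicted house price.

The slope β₁ = 19.1967 gives the rate at which the fitted house price changes with floor area.

Interpretation:
- Floor area up by 1 hundred sq ft → predicted house price increases by 19.1967 thousand dollars
- This is a linear approximation: the same per-unit change is assumed across the whole observed x range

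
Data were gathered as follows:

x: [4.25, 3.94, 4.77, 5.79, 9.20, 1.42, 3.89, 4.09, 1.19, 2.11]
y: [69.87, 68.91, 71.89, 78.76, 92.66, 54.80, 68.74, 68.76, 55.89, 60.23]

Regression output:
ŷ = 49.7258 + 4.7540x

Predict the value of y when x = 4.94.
ŷ = 73.2106

To predict y for x = 4.94, substitute into the regression equation:

ŷ = 49.7258 + 4.7540 × 4.94
ŷ = 49.7258 + 23.4848
ŷ = 73.2106

This is the fitted mean response at that x — an individual observation would come with a wider prediction interval.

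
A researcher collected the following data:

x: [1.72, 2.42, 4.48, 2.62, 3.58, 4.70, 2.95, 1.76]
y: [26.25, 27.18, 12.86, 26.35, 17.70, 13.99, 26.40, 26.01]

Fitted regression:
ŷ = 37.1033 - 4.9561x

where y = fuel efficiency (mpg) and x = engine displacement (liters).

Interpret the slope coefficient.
For each additional liter of engine displacement, predicted fuel efficiency decreases by approximately 4.9561 mpg.

The slope coefficient β₁ = -4.9561 represents the marginal effect of engine displacement on fuel efficiency.

Interpretation:
- Engine displacement up by 1 liter → predicted fuel efficiency decreases by 4.9561 mpg
- This is a linear approximation: the same per-unit change is assumed across the whole observed x range
- The slope describes association in these data, not necessarily a causal effect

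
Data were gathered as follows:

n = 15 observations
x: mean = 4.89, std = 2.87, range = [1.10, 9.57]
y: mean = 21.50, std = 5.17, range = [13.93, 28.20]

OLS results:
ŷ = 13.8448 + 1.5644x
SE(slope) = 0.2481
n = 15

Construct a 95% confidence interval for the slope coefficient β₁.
The 95% CI for β₁ is (1.0284, 2.1004)

Confidence interval for the slope:

The 95% CI for β₁ is: β̂₁ ± t*(α/2, n-2) × SE(β̂₁)

Step 1: Find critical t-value
- Confidence level = 0.95
- Degrees of freedom = n - 2 = 15 - 2 = 13
- t*(α/2, 13) = 2.1604

Step 2: Calculate margin of error
Margin = 2.1604 × 0.2481 = 0.5360

Step 3: Construct interval
CI = 1.5644 ± 0.5360
CI = (1.0284, 2.1004)

Interpretation: We are 95% confident that the true slope β₁ lies between 1.0284 and 2.1004.
Since 0 is outside the interval, a two-sided test at α = 0.05 would reject H₀: β₁ = 0.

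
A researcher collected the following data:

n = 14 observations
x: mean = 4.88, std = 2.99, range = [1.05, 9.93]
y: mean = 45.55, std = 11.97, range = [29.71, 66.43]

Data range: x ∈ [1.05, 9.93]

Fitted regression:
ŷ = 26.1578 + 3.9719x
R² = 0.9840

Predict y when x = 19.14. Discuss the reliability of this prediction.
The equation gives ŷ = 102.1800; however x = 19.14 is 9.21 units above the observed range, so this extrapolated value should not be trusted.

Prediction calculation:
ŷ = 26.1578 + 3.9719 × 19.14
ŷ = 102.1800

Reliability:
- Data range: x ∈ [1.05, 9.93]
- Prediction point: x = 19.14 is 9.21 units above the observed range → this is EXTRAPOLATION, not interpolation

Why that matters here:
- The linear relationship may not hold outside the observed range
- R² describes fit only over the sampled x values; it says nothing about behaviour beyond them
- The standard error of prediction grows with (x − x̄)², and x = 19.14 is far from x̄ = 4.88

A defensible statement: 'if the linear trend continued to x = 19.14, y would be about 102.1800' — the premise is untested.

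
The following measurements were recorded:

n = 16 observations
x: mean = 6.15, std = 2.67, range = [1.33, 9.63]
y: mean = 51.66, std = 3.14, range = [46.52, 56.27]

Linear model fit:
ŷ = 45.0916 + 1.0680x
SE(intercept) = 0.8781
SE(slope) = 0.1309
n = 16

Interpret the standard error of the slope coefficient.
SE(β̂₁) = 0.1309 is the estimated standard deviation of the slope estimate across repeated samples; relative to β̂₁ = 1.0680 that is 12.3%, a precise estimate.

What SE measures:
- The standard error quantifies the sampling variability of the coefficient estimate
- It is the estimated standard deviation of β̂₁ across hypothetical repeated samples of the same size
- Smaller SE → more precise estimate

Relative precision:
- SE / |β̂₁| = 0.1309 / 1.0680 = 12.3%
- Rule of thumb (under 20%: precise; 20% to under 50%: moderately precise; 50% or more: imprecise) → precise

Link to interval estimation: a confidence interval for β₁ is β̂₁ ± t* × 0.1309, so SE sets the half-width per unit of t*.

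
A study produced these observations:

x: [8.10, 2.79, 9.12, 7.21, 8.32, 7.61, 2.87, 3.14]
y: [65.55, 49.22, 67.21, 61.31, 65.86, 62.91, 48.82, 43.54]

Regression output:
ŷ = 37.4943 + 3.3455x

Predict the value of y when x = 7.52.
ŷ = 62.6525

Plug x = 7.52 into the fitted line:

ŷ = 37.4943 + 3.3455 × 7.52
ŷ = 37.4943 + 25.1582
ŷ = 62.6525

This is the fitted mean response at that x — an individual observation would come with a wider prediction interval.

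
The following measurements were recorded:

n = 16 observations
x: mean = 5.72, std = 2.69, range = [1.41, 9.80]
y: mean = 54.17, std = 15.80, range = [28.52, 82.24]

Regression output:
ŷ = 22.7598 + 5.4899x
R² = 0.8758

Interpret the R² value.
The model explains 87.58% of the variance in y (R² = 0.8758), leaving 12.42% unexplained; the fit is strong.

R² (coefficient of determination) measures the proportion of variance in y explained by the regression model.

Here R² = 0.8758:
- Explained: 87.58% of the variation in y
- Unexplained (residual): 100% − 87.58% = 12.42%
- Rule of thumb (below 0.3 weak; 0.3 to below 0.7 moderate; 0.7 and above strong) → strong

Calculation: R² = 1 − (SS_res / SS_tot), where SS_res is the sum of squared residuals and SS_tot the total sum of squares.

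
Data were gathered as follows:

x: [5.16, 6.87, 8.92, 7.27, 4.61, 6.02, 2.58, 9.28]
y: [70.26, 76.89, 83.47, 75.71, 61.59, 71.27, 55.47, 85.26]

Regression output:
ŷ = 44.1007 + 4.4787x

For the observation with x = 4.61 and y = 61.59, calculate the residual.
Residual = -3.1575

The residual is the difference between the actual value and the predicted value:

Residual = y - ŷ

Step 1: Calculate predicted value
ŷ = 44.1007 + 4.4787 × 4.61
ŷ = 64.7475

Step 2: Calculate residual
Residual = 61.59 - 64.7475
Residual = -3.1575

Interpretation: the model overestimates the actual value by 3.1575 at this point (negative residual → observation lies below the fitted line).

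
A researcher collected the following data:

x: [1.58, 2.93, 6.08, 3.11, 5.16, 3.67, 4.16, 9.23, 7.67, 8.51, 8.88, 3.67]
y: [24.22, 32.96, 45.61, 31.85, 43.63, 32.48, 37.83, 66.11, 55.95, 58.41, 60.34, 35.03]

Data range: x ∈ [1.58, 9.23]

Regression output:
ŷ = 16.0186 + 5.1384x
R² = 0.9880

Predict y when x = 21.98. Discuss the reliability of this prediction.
ŷ = 128.9606 (extrapolation — x = 21.98 lies outside [1.58, 9.23], so reliability is low).

Prediction calculation:
ŷ = 16.0186 + 5.1384 × 21.98
ŷ = 128.9606

Reliability:
- Data range: x ∈ [1.58, 9.23]
- Prediction point: x = 21.98 is 12.75 units above the observed range → this is EXTRAPOLATION, not interpolation

Why that matters here:
- The standard error of prediction grows with (x − x̄)², and x = 21.98 is far from x̄ = 5.39
- R² describes fit only over the sampled x values; it says nothing about behaviour beyond them

A defensible statement: 'if the linear trend continued to x = 21.98, y would be about 128.9606' — the premise is untested.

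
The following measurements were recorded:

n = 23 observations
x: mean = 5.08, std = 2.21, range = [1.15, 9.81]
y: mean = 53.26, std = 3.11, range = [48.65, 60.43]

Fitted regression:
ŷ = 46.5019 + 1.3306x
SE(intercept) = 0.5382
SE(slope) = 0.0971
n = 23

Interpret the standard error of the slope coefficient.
SE(β̂₁) = 0.0971 is the estimated standard deviation of the slope estimate across repeated samples; relative to β̂₁ = 1.3306 that is 7.3%, a precise estimate.

SE(β̂₁) = 0.0971 says: if we drew many samples of n = 23 from the same population and refit each time, the fitted slopes would scatter with a standard deviation of roughly 0.0971 around the true β₁.

Relative precision:
- SE / |β̂₁| = 0.0971 / 1.3306 = 7.3%
- Rule of thumb (under 20%: precise; 20% to under 50%: moderately precise; 50% or more: imprecise) → precise

Link to the t-test: t = β̂₁ / SE(β̂₁) = 1.3306 / 0.0971 = 13.7034, the statistic for H₀: β₁ = 0.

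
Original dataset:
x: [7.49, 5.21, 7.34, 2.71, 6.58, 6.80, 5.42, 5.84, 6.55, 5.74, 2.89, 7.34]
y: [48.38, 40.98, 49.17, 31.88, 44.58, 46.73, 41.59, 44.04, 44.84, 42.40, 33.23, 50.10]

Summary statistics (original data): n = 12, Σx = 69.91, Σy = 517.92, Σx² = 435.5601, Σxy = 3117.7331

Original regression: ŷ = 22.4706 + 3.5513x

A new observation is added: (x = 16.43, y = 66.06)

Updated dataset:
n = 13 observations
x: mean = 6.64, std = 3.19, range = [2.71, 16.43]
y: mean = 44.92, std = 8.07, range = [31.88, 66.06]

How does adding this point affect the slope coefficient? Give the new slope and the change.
Adding the point moves β₁ from 3.5513 to 2.4575, i.e. it decreases by 1.0938 (-30.8%).

x = 16.43 lies well outside the original x-range [2.71, 7.49] (x̄ ≈ 5.83), so this observation has high leverage and can move the slope substantially.

Step 1: Update the sums with the new point (n goes from 12 to 13)
Σx  = 69.91 + 16.43 = 86.34
Σy  = 517.92 + 66.06 = 583.98
Σx² = 435.5601 + 16.43² = 435.5601 + 269.9449 = 705.5050
Σxy = 3117.7331 + 16.43×66.06 = 3117.7331 + 1085.3658 = 4203.0989

Step 2: Recompute the slope with b₁ = (nΣxy − ΣxΣy) / (nΣx² − (Σx)²)
Numerator   = 13×4203.0989 − 86.34×583.98 = 54640.2857 − 50420.8332 = 4219.4525
Denominator = 13×705.5050 − 86.34² = 9171.5650 − 7454.5956 = 1716.9694
b₁(new) = 4219.4525 / 1716.9694 = 2.4575

(Same formula on the original sums: (12×3117.7331 − 69.91×517.92) / (12×435.5601 − 69.91²) = 1205.0100 / 339.3131 = 3.5513, matching the given fit.)

Step 3: Change in slope
Δβ₁ = 2.4575 − 3.5513 = -1.0938
Relative change = -1.0938 / 3.5513 × 100% = -30.8%
→ the slope decreases when the point is added.

Because the point sits below the extension of the original line at a high-leverage x, it tilts the fit down.
In practice: refit with and without it and report both if conclusions differ.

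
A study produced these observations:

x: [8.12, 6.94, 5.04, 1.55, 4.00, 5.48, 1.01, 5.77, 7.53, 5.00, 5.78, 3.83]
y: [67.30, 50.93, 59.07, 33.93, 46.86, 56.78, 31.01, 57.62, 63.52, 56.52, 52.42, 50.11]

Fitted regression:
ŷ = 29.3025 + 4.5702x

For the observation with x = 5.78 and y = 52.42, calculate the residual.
Residual = -3.2983

The residual is the difference between the actual value and the predicted value:

Residual = y - ŷ

Step 1: Calculate predicted value
ŷ = 29.3025 + 4.5702 × 5.78
ŷ = 55.7183

Step 2: Calculate residual
Residual = 52.42 - 55.7183
Residual = -3.2983

The residual is negative, so the observed y = 52.42 sits below the regression line (the line overestimates it by 3.2983).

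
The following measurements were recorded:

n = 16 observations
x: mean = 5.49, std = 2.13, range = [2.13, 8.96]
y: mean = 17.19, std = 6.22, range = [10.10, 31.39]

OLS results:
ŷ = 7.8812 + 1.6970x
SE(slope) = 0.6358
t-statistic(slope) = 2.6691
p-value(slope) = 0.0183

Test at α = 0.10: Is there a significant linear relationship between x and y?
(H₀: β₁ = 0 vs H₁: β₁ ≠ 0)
Reject H₀: p-value = 0.0183 < α = 0.10. The linear relationship is significant at the 10% level.

Hypothesis test for the slope coefficient:

H₀: β₁ = 0 (no linear relationship)
H₁: β₁ ≠ 0 (linear relationship exists)

Test statistic: t = β̂₁ / SE(β̂₁) = 1.6970 / 0.6358 = 2.6691

p = 0.0183: how often a slope estimate this far from 0 (in SE units) would arise by chance if β₁ were truly 0.

Decision rule: reject H₀ if p-value < α.
p-value = 0.0183 < α = 0.10 → reject H₀.

There is sufficient evidence at the 10% significance level to conclude that a linear relationship exists between x and y.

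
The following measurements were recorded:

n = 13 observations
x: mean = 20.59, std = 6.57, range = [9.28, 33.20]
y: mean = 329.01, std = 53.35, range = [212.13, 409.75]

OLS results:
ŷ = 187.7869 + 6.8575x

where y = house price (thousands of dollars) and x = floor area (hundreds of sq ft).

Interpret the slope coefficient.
An increase of one hundred sq ft in floor area is associated with a 6.8575 thousand dollars increase in predicted house price.

The slope β₁ = 6.8575 gives the rate at which the fitted house price changes with floor area.

Interpretation:
- Floor area up by 1 hundred sq ft → predicted house price increases by 6.8575 thousand dollars
- The effect is assumed constant over the observed range of x (linearity)

The intercept β₀ = 187.7869 is the predicted house price when floor area = 0; since the smallest observed x is 9.28, this is an extrapolation and mainly anchors the line.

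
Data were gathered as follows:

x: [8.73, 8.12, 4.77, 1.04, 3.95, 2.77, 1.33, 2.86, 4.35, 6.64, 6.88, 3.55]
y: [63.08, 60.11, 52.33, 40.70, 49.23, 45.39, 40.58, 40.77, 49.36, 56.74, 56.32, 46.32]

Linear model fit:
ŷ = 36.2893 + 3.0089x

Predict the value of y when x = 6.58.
ŷ = 56.0879

To predict y for x = 6.58, substitute into the regression equation:

ŷ = 36.2893 + 3.0089 × 6.58
ŷ = 36.2893 + 19.7986
ŷ = 56.0879

This is the fitted mean response at that x — an individual observation would come with a wider prediction interval.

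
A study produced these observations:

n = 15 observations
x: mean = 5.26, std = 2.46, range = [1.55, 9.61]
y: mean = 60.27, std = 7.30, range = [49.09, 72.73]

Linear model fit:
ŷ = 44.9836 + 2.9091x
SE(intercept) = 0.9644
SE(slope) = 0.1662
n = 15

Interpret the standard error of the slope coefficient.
SE(slope) = 0.1662 measures the uncertainty in the estimated slope. The coefficient is estimated precisely (SE/|β̂₁| = 5.7%).

What SE measures:
- The standard error quantifies the sampling variability of the coefficient estimate
- It is the estimated standard deviation of β̂₁ across hypothetical repeated samples of the same size
- Smaller SE → more precise estimate

Relative precision:
- SE / |β̂₁| = 0.1662 / 2.9091 = 5.7%
- Rule of thumb (under 20%: precise; 20% to under 50%: moderately precise; 50% or more: imprecise) → precise

Link to the t-test: t = β̂₁ / SE(β̂₁) = 2.9091 / 0.1662 = 17.5036, the statistic for H₀: β₁ = 0.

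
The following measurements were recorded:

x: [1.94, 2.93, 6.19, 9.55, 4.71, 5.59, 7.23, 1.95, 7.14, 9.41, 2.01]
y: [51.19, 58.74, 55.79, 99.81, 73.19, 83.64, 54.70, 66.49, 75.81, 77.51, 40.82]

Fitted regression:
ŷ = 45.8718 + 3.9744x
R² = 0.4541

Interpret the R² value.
R² = 0.4541 means 45.41% of the variation in y is explained by the linear relationship with x. This indicates a moderate fit.

R² = 1 − SS_res/SS_tot compares the residual scatter to the total scatter of y about its mean.

Here R² = 0.4541:
- Explained: 45.41% of the variation in y
- Unexplained (residual): 100% − 45.41% = 54.59%
- Rule of thumb (below 0.3 weak; 0.3 to below 0.7 moderate; 0.7 and above strong) → moderate

Note: R² never decreases when predictors are added, so it should not be used alone to compare models of different size.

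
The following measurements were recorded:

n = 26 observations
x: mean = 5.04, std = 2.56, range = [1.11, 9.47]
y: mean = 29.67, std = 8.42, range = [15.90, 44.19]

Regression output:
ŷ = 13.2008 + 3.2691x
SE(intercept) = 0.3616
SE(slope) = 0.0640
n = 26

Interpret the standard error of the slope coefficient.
SE(slope) = 0.0640 measures the uncertainty in the estimated slope. The coefficient is estimated precisely (SE/|β̂₁| = 2.0%).

SE(β̂₁) = s / √Sxx, where s is the residual standard deviation and Sxx = Σ(x − x̄)². It is the yardstick for how far β̂₁ = 3.2691 could plausibly be from the true slope.

Relative precision:
- SE / |β̂₁| = 0.0640 / 3.2691 = 2.0%
- Rule of thumb (under 20%: precise; 20% to under 50%: moderately precise; 50% or more: imprecise) → precise

Link to interval estimation: a confidence interval for β₁ is β̂₁ ± t* × 0.0640, so SE sets the half-width per unit of t*.

What drives SE(β̂₁): wider spread of x values → smaller SE; larger n (here n = 26) → smaller SE; more residual scatter → larger SE.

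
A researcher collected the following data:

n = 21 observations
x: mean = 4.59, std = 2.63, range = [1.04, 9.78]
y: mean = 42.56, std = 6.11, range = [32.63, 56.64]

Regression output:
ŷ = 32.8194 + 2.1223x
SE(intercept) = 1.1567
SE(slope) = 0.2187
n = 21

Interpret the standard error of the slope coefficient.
SE(slope) = 0.2187 measures the uncertainty in the estimated slope. The coefficient is estimated precisely (SE/|β̂₁| = 10.3%).

SE(β̂₁) = 0.2187 says: if we drew many samples of n = 21 from the same population and refit each time, the fitted slopes would scatter with a standard deviation of roughly 0.2187 around the true β₁.

Relative precision:
- SE / |β̂₁| = 0.2187 / 2.1223 = 10.3%
- Rule of thumb (under 20%: precise; 20% to under 50%: moderately precise; 50% or more: imprecise) → precise

Link to the t-test: t = β̂₁ / SE(β̂₁) = 2.1223 / 0.2187 = 9.7042, the statistic for H₀: β₁ = 0.

What drives SE(β̂₁): larger n (here n = 21) → smaller SE.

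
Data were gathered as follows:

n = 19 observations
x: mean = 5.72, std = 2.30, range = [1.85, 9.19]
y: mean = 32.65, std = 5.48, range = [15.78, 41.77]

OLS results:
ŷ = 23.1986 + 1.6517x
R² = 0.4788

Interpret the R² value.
About 47.88% of the variability in y is accounted for by the regression on x (R² = 0.4788) — a moderate linear fit.

R² = 1 − SS_res/SS_tot compares the residual scatter to the total scatter of y about its mean.

Here R² = 0.4788:
- Explained: 47.88% of the variation in y
- Unexplained (residual): 100% − 47.88% = 52.12%
- Rule of thumb (below 0.3 weak; 0.3 to below 0.7 moderate; 0.7 and above strong) → moderate

Equivalently, for simple linear regression R² = r², so |r| = √0.4788 ≈ 0.6920.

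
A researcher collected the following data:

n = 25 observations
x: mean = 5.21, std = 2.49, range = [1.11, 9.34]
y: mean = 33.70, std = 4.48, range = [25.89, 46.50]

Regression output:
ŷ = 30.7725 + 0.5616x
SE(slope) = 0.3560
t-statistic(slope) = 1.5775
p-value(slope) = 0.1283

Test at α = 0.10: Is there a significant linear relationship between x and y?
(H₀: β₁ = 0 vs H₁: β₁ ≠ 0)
Since p-value = 0.1283 ≥ α = 0.10, fail to reject H₀ — the slope is not significantly different from 0.

Hypothesis test for the slope coefficient:

H₀: β₁ = 0 (no linear relationship)
H₁: β₁ ≠ 0 (linear relationship exists)

Test statistic: t = β̂₁ / SE(β̂₁) = 0.5616 / 0.3560 = 1.5775

The p-value (0.1283) is the probability, under H₀, of a t-statistic at least as extreme as |t| = 1.5775 (two-sided, df = n − 2 = 23).

Decision rule: reject H₀ if p-value < α.
p-value = 0.1283 ≥ α = 0.10 → fail to reject H₀.

At α = 0.10 the data do not provide convincing evidence of a nonzero slope.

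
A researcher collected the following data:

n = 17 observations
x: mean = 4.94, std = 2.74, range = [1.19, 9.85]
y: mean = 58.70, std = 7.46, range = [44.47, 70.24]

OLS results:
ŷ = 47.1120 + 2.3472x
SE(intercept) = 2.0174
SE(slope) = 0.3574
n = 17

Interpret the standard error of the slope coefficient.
SE(slope) = 0.3574 measures the uncertainty in the estimated slope. The coefficient is estimated precisely (SE/|β̂₁| = 15.2%).

SE(β̂₁) = 0.3574 says: if we drew many samples of n = 17 from the same population and refit each time, the fitted slopes would scatter with a standard deviation of roughly 0.3574 around the true β₁.

Relative precision:
- SE / |β̂₁| = 0.3574 / 2.3472 = 15.2%
- Rule of thumb (under 20%: precise; 20% to under 50%: moderately precise; 50% or more: imprecise) → precise

Link to the t-test: t = β̂₁ / SE(β̂₁) = 2.3472 / 0.3574 = 6.5674, the statistic for H₀: β₁ = 0.

What drives SE(β̂₁): larger n (here n = 17) → smaller SE; wider spread of x values → smaller SE.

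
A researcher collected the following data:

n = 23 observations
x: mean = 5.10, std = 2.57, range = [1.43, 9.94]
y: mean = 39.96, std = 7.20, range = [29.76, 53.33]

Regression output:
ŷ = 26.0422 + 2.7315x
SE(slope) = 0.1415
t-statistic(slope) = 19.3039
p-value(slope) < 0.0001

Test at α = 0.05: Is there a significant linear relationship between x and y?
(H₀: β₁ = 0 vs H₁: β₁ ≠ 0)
p-value < 0.0001 < α = 0.05, so we reject H₀. The relationship is significant.

Hypothesis test for the slope coefficient:

H₀: β₁ = 0 (no linear relationship)
H₁: β₁ ≠ 0 (linear relationship exists)

Test statistic: t = β̂₁ / SE(β̂₁) = 2.7315 / 0.1415 = 19.3039

The p-value (<0.0001) is the probability, under H₀, of a t-statistic at least as extreme as |t| = 19.3039 (two-sided, df = n − 2 = 21).

Decision rule: reject H₀ if p-value < α.
p-value < 0.0001 < α = 0.05 → reject H₀.

There is sufficient evidence at the 5% significance level to conclude that a linear relationship exists between x and y.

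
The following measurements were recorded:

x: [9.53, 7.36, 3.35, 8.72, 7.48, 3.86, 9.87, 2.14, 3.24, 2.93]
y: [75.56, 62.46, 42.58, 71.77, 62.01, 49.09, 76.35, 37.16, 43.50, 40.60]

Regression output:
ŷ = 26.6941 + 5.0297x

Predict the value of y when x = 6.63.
ŷ = 60.0410

To predict y for x = 6.63, substitute into the regression equation:

ŷ = 26.6941 + 5.0297 × 6.63
ŷ = 26.6941 + 33.3469
ŷ = 60.0410

This is the fitted mean response at that x — an individual observation would come with a wider prediction interval.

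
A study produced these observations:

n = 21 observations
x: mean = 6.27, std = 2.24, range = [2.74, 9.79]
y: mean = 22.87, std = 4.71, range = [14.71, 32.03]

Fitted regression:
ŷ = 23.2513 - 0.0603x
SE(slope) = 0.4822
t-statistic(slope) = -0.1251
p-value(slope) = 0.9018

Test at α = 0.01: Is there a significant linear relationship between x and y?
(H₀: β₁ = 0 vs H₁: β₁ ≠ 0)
p-value = 0.9018 ≥ α = 0.01, so we fail to reject H₀. The relationship is not significant.

Hypothesis test for the slope coefficient:

H₀: β₁ = 0 (no linear relationship)
H₁: β₁ ≠ 0 (linear relationship exists)

Test statistic: t = β̂₁ / SE(β̂₁) = -0.0603 / 0.4822 = -0.1251

The p-value (0.9018) is the probability, under H₀, of a t-statistic at least as extreme as |t| = 0.1251 (two-sided, df = n − 2 = 19).

Decision rule: reject H₀ if p-value < α.
p-value = 0.9018 ≥ α = 0.01 → fail to reject H₀.

At α = 0.01 the data do not provide convincing evidence of a nonzero slope.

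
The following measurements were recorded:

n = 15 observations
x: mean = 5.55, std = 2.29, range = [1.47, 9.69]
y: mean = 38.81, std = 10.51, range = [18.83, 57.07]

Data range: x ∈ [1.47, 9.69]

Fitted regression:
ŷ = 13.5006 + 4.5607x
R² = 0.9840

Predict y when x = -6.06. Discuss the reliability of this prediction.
ŷ = -14.1372 (extrapolation — x = -6.06 lies outside [1.47, 9.69], so reliability is low).

Prediction calculation:
ŷ = 13.5006 + 4.5607 × (-6.06)
ŷ = -14.1372

Reliability:
- Data range: x ∈ [1.47, 9.69]
- Prediction point: x = -6.06 is 7.53 units below the observed range → this is EXTRAPOLATION, not interpolation

Why that matters here:
- R² describes fit only over the sampled x values; it says nothing about behaviour beyond them
- The standard error of prediction grows with (x − x̄)², and x = -6.06 is far from x̄ = 5.55

The R² = 0.9840 only validates the fit within [1.47, 9.69]; treat ŷ = -14.1372 with caution.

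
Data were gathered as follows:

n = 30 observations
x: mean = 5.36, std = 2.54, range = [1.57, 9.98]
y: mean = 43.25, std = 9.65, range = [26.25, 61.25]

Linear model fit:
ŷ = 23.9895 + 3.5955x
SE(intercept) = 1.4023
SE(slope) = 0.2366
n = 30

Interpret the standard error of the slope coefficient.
SE(slope) = 0.2366 measures the uncertainty in the estimated slope. The coefficient is estimated precisely (SE/|β̂₁| = 6.6%).

SE(β̂₁) = s / √Sxx, where s is the residual standard deviation and Sxx = Σ(x − x̄)². It is the yardstick for how far β̂₁ = 3.5955 could plausibly be from the true slope.

Relative precision:
- SE / |β̂₁| = 0.2366 / 3.5955 = 6.6%
- Rule of thumb (under 20%: precise; 20% to under 50%: moderately precise; 50% or more: imprecise) → precise

Link to the t-test: t = β̂₁ / SE(β̂₁) = 3.5955 / 0.2366 = 15.1965, the statistic for H₀: β₁ = 0.

What drives SE(β̂₁): more residual scatter → larger SE.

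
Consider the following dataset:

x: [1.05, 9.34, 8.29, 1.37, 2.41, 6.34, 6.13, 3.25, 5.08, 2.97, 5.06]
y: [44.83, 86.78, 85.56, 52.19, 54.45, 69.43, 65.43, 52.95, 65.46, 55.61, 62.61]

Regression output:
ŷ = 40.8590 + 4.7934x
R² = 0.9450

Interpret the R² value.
R² = 0.9450 means 94.50% of the variation in y is explained by the linear relationship with x. This indicates a strong fit.

The coefficient of determination R² is the fraction of the total variation in y that the fitted line accounts for.

Here R² = 0.9450:
- Explained: 94.50% of the variation in y
- Unexplained (residual): 100% − 94.50% = 5.50%
- Rule of thumb (below 0.3 weak; 0.3 to below 0.7 moderate; 0.7 and above strong) → strong

Calculation: R² = 1 − (SS_res / SS_tot), where SS_res is the sum of squared residuals and SS_tot the total sum of squares.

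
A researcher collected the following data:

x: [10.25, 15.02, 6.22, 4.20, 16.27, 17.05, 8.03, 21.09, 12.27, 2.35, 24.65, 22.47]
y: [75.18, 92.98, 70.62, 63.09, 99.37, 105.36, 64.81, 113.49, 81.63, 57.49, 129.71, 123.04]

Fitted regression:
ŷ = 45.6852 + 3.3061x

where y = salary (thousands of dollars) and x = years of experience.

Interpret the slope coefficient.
An increase of one year in experience is associated with a 3.3061 thousand dollars increase in predicted salary.

The slope coefficient β₁ = 3.3061 represents the marginal effect of experience on salary.

Interpretation:
- Experience up by 1 year → predicted salary increases by 3.3061 thousand dollars
- This is a linear approximation: the same per-unit change is assumed across the whole observed x range
- The slope describes association in these data, not necessarily a causal effect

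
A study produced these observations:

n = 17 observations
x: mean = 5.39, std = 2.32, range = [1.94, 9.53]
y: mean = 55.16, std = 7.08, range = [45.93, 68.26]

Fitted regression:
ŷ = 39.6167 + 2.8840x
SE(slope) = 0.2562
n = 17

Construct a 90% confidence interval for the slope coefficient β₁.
The 90% CI for β₁ is (2.4349, 3.3331)

Confidence interval for the slope:

The 90% CI for β₁ is: β̂₁ ± t*(α/2, n-2) × SE(β̂₁)

Step 1: Find critical t-value
- Confidence level = 0.9
- Degrees of freedom = n - 2 = 17 - 2 = 15
- t*(α/2, 15) = 1.7531

Step 2: Calculate margin of error
Margin = 1.7531 × 0.2562 = 0.4491

Step 3: Construct interval
CI = 2.8840 ± 0.4491
CI = (2.4349, 3.3331)

Interpretation: We are 90% confident that the true slope β₁ lies between 2.4349 and 3.3331.
Both endpoints are positive, so the data support a genuinely positive slope at this confidence level.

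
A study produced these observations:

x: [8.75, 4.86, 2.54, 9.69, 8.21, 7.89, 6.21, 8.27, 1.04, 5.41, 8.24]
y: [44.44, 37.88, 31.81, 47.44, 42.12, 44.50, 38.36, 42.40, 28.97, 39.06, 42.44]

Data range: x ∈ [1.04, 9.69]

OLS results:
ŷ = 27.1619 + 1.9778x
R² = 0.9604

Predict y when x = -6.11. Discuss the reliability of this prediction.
ŷ = 15.0775 (extrapolation — x = -6.11 lies outside [1.04, 9.69], so reliability is low).

Prediction calculation:
ŷ = 27.1619 + 1.9778 × (-6.11)
ŷ = 15.0775

Reliability:
- Data range: x ∈ [1.04, 9.69]
- Prediction point: x = -6.11 is 7.15 units below the observed range → this is EXTRAPOLATION, not interpolation

Why that matters here:
- There are no observations near this x to validate the fitted line there
- The linear relationship may not hold outside the observed range

The R² = 0.9604 only validates the fit within [1.04, 9.69]; treat ŷ = 15.0775 with caution.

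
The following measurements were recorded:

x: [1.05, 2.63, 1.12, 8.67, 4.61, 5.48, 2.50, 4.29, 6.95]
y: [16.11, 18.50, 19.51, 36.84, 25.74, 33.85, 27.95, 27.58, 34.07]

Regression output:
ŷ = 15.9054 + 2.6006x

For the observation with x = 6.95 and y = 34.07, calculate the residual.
Residual = 0.0904

The residual is the difference between the actual value and the predicted value:

Residual = y - ŷ

Step 1: Calculate predicted value
ŷ = 15.9054 + 2.6006 × 6.95
ŷ = 33.9796

Step 2: Calculate residual
Residual = 34.07 - 33.9796
Residual = 0.0904

Sign check: y > ŷ, so the point is above the line and the fit underestimates here.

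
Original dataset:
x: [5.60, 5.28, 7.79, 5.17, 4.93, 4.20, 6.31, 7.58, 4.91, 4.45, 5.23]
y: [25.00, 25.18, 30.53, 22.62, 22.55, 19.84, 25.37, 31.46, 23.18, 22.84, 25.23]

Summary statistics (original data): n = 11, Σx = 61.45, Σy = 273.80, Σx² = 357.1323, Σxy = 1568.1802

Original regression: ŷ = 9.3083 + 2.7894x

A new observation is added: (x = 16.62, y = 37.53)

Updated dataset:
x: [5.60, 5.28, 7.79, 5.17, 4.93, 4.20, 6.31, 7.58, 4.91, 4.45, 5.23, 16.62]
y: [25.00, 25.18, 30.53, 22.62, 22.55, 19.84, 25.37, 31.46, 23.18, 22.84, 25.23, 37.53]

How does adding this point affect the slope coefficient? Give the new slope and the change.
New slope β₁ = 1.3270 versus 2.7894 before: a change of -1.4624 (-52.4%).

The new point has HIGH LEVERAGE: x = 16.62 is far from the original mean x̄ = 61.45/11 ≈ 5.59 (original range [4.20, 7.79]).

Step 1: Update the sums with the new point (n goes from 11 to 12)
Σx  = 61.45 + 16.62 = 78.07
Σy  = 273.80 + 37.53 = 311.33
Σx² = 357.1323 + 16.62² = 357.1323 + 276.2244 = 633.3567
Σxy = 1568.1802 + 16.62×37.53 = 1568.1802 + 623.7486 = 2191.9288

Step 2: Recompute the slope with b₁ = (nΣxy − ΣxΣy) / (nΣx² − (Σx)²)
Numerator   = 12×2191.9288 − 78.07×311.33 = 26303.1456 − 24305.5331 = 1997.6125
Denominator = 12×633.3567 − 78.07² = 7600.2804 − 6094.9249 = 1505.3555
b₁(new) = 1997.6125 / 1505.3555 = 1.3270

(Same formula on the original sums: (11×1568.1802 − 61.45×273.80) / (11×357.1323 − 61.45²) = 424.9722 / 152.3528 = 2.7894, matching the given fit.)

Step 3: Change in slope
Δβ₁ = 1.3270 − 2.7894 = -1.4624
Relative change = -1.4624 / 2.7894 × 100% = -52.4%
→ the slope decreases when the point is added.

Because the point sits below the extension of the original line at a high-leverage x, it tilts the fit down.
In practice: check such a point for data-entry or measurement error.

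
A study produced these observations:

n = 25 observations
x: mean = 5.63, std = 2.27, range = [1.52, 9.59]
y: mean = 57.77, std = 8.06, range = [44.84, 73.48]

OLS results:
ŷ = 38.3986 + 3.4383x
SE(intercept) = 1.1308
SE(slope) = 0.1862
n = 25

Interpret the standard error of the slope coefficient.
SE(β̂₁) = 0.1862 is the estimated standard deviation of the slope estimate across repeated samples; relative to β̂₁ = 3.4383 that is 5.4%, a precise estimate.

SE(β̂₁) = 0.1862 says: if we drew many samples of n = 25 from the same population and refit each time, the fitted slopes would scatter with a standard deviation of roughly 0.1862 around the true β₁.

Relative precision:
- SE / |β̂₁| = 0.1862 / 3.4383 = 5.4%
- Rule of thumb (under 20%: precise; 20% to under 50%: moderately precise; 50% or more: imprecise) → precise

Link to interval estimation: a confidence interval for β₁ is β̂₁ ± t* × 0.1862, so SE sets the half-width per unit of t*.

What drives SE(β̂₁): more residual scatter → larger SE; larger n (here n = 25) → smaller SE; wider spread of x values → smaller SE.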